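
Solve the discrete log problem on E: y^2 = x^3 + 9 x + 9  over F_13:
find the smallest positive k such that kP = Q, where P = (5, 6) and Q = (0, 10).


Enumerate multiples of P until we hit Q = (0, 10):
  1P = (5, 6)
  2P = (0, 3)
  3P = (12, 8)
  4P = (12, 5)
  5P = (0, 10)
Match found at i = 5.

k = 5


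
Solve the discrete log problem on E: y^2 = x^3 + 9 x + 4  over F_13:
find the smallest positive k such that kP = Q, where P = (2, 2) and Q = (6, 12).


Enumerate multiples of P until we hit Q = (6, 12):
  1P = (2, 2)
  2P = (0, 2)
  3P = (11, 11)
  4P = (1, 12)
  5P = (6, 12)
Match found at i = 5.

k = 5


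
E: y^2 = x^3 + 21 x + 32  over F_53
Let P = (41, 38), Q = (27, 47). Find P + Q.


P != Q, so use the chord formula.
s = (y2 - y1) / (x2 - x1) = (9) / (39) mod 53 = 41
x3 = s^2 - x1 - x2 mod 53 = 41^2 - 41 - 27 = 23
y3 = s (x1 - x3) - y1 mod 53 = 41 * (41 - 23) - 38 = 11

P + Q = (23, 11)


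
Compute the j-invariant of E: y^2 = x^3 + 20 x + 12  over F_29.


Delta = -16(4 a^3 + 27 b^2) mod 29 = 21
-1728 * (4 a)^3 = -1728 * (4*20)^3 mod 29 = 2
j = 2 * 21^(-1) mod 29 = 7

j = 7 (mod 29)


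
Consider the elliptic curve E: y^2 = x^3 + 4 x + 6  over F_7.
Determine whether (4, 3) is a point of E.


Check whether y^2 = x^3 + 4 x + 6 (mod 7) for (x, y) = (4, 3).
LHS: y^2 = 3^2 mod 7 = 2
RHS: x^3 + 4 x + 6 = 4^3 + 4*4 + 6 mod 7 = 2
LHS = RHS

Yes, on the curve


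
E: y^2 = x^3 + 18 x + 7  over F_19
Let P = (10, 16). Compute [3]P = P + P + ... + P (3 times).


k = 3 = 11_2 (binary, LSB first: 11)
Double-and-add from P = (10, 16):
  bit 0 = 1: acc = O + (10, 16) = (10, 16)
  bit 1 = 1: acc = (10, 16) + (15, 2) = (14, 18)

3P = (14, 18)


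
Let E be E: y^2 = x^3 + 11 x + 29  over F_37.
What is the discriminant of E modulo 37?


4 a^3 + 27 b^2 = 4*11^3 + 27*29^2 = 5324 + 22707 = 28031
Delta = -16 * (28031) = -448496
Delta mod 37 = 18

Delta = 18 (mod 37)


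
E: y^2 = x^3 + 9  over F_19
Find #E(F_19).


For each x in F_19, count y with y^2 = x^3 + 0 x + 9 mod 19:
  x = 0: RHS = 9, y in [3, 16]  -> 2 point(s)
  x = 2: RHS = 17, y in [6, 13]  -> 2 point(s)
  x = 3: RHS = 17, y in [6, 13]  -> 2 point(s)
  x = 4: RHS = 16, y in [4, 15]  -> 2 point(s)
  x = 5: RHS = 1, y in [1, 18]  -> 2 point(s)
  x = 6: RHS = 16, y in [4, 15]  -> 2 point(s)
  x = 9: RHS = 16, y in [4, 15]  -> 2 point(s)
  x = 14: RHS = 17, y in [6, 13]  -> 2 point(s)
  x = 16: RHS = 1, y in [1, 18]  -> 2 point(s)
  x = 17: RHS = 1, y in [1, 18]  -> 2 point(s)
Affine points: 20. Add the point at infinity: total = 21.

#E(F_19) = 21


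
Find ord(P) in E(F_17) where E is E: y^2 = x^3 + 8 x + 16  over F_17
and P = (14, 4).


Compute successive multiples of P until we hit O:
  1P = (14, 4)
  2P = (10, 5)
  3P = (9, 16)
  4P = (12, 15)
  5P = (0, 4)
  6P = (3, 13)
  7P = (15, 3)
  8P = (6, 5)
  ... (continuing to 19P)
  19P = O

ord(P) = 19


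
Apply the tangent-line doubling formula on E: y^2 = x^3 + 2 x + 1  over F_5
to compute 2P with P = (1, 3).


Doubling: s = (3 x1^2 + a) / (2 y1)
s = (3*1^2 + 2) / (2*3) mod 5 = 0
x3 = s^2 - 2 x1 mod 5 = 0^2 - 2*1 = 3
y3 = s (x1 - x3) - y1 mod 5 = 0 * (1 - 3) - 3 = 2

2P = (3, 2)


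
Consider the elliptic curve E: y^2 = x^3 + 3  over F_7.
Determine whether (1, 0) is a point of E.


Check whether y^2 = x^3 + 0 x + 3 (mod 7) for (x, y) = (1, 0).
LHS: y^2 = 0^2 mod 7 = 0
RHS: x^3 + 0 x + 3 = 1^3 + 0*1 + 3 mod 7 = 4
LHS != RHS

No, not on the curve


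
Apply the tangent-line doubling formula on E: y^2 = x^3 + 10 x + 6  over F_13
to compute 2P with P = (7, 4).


Doubling: s = (3 x1^2 + a) / (2 y1)
s = (3*7^2 + 10) / (2*4) mod 13 = 5
x3 = s^2 - 2 x1 mod 13 = 5^2 - 2*7 = 11
y3 = s (x1 - x3) - y1 mod 13 = 5 * (7 - 11) - 4 = 2

2P = (11, 2)


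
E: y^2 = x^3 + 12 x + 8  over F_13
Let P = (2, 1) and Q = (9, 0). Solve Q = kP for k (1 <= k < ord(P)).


Enumerate multiples of P until we hit Q = (9, 0):
  1P = (2, 1)
  2P = (10, 7)
  3P = (4, 4)
  4P = (6, 6)
  5P = (9, 0)
Match found at i = 5.

k = 5


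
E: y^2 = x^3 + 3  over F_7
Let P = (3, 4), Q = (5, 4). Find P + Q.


P != Q, so use the chord formula.
s = (y2 - y1) / (x2 - x1) = (0) / (2) mod 7 = 0
x3 = s^2 - x1 - x2 mod 7 = 0^2 - 3 - 5 = 6
y3 = s (x1 - x3) - y1 mod 7 = 0 * (3 - 6) - 4 = 3

P + Q = (6, 3)


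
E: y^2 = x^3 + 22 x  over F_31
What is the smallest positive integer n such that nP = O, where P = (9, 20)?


Compute successive multiples of P until we hit O:
  1P = (9, 20)
  2P = (7, 1)
  3P = (20, 15)
  4P = (4, 20)
  5P = (18, 11)
  6P = (5, 7)
  7P = (14, 18)
  8P = (28, 0)
  ... (continuing to 16P)
  16P = O

ord(P) = 16


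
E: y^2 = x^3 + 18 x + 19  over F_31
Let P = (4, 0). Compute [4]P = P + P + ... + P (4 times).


k = 4 = 100_2 (binary, LSB first: 001)
Double-and-add from P = (4, 0):
  bit 0 = 0: acc unchanged = O
  bit 1 = 0: acc unchanged = O
  bit 2 = 1: acc = O + O = O

4P = O


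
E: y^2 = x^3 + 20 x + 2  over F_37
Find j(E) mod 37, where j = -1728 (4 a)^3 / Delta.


Delta = -16(4 a^3 + 27 b^2) mod 37 = 17
-1728 * (4 a)^3 = -1728 * (4*20)^3 mod 37 = 8
j = 8 * 17^(-1) mod 37 = 7

j = 7 (mod 37)


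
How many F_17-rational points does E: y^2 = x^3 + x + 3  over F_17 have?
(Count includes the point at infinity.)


For each x in F_17, count y with y^2 = x^3 + 1 x + 3 mod 17:
  x = 2: RHS = 13, y in [8, 9]  -> 2 point(s)
  x = 3: RHS = 16, y in [4, 13]  -> 2 point(s)
  x = 6: RHS = 4, y in [2, 15]  -> 2 point(s)
  x = 7: RHS = 13, y in [8, 9]  -> 2 point(s)
  x = 8: RHS = 13, y in [8, 9]  -> 2 point(s)
  x = 11: RHS = 2, y in [6, 11]  -> 2 point(s)
  x = 12: RHS = 9, y in [3, 14]  -> 2 point(s)
  x = 16: RHS = 1, y in [1, 16]  -> 2 point(s)
Affine points: 16. Add the point at infinity: total = 17.

#E(F_17) = 17


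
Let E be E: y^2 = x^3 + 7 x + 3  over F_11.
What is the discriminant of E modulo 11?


4 a^3 + 27 b^2 = 4*7^3 + 27*3^2 = 1372 + 243 = 1615
Delta = -16 * (1615) = -25840
Delta mod 11 = 10

Delta = 10 (mod 11)


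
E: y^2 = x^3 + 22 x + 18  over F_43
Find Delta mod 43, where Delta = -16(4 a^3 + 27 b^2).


4 a^3 + 27 b^2 = 4*22^3 + 27*18^2 = 42592 + 8748 = 51340
Delta = -16 * (51340) = -821440
Delta mod 43 = 32

Delta = 32 (mod 43)


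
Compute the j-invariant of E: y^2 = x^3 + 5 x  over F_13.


Delta = -16(4 a^3 + 27 b^2) mod 13 = 8
-1728 * (4 a)^3 = -1728 * (4*5)^3 mod 13 = 5
j = 5 * 8^(-1) mod 13 = 12

j = 12 (mod 13)


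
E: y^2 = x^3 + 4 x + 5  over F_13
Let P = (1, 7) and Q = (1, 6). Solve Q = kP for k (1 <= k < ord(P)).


Enumerate multiples of P until we hit Q = (1, 6):
  1P = (1, 7)
  2P = (8, 9)
  3P = (7, 8)
  4P = (9, 9)
  5P = (12, 0)
  6P = (9, 4)
  7P = (7, 5)
  8P = (8, 4)
  9P = (1, 6)
Match found at i = 9.

k = 9


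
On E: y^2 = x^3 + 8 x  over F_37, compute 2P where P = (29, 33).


Doubling: s = (3 x1^2 + a) / (2 y1)
s = (3*29^2 + 8) / (2*33) mod 37 = 12
x3 = s^2 - 2 x1 mod 37 = 12^2 - 2*29 = 12
y3 = s (x1 - x3) - y1 mod 37 = 12 * (29 - 12) - 33 = 23

2P = (12, 23)


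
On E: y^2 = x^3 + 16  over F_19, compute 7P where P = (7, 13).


k = 7 = 111_2 (binary, LSB first: 111)
Double-and-add from P = (7, 13):
  bit 0 = 1: acc = O + (7, 13) = (7, 13)
  bit 1 = 1: acc = (7, 13) + (9, 2) = (0, 15)
  bit 2 = 1: acc = (0, 15) + (2, 10) = (9, 17)

7P = (9, 17)


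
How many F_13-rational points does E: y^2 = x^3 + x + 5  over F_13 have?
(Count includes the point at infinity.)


For each x in F_13, count y with y^2 = x^3 + 1 x + 5 mod 13:
  x = 3: RHS = 9, y in [3, 10]  -> 2 point(s)
  x = 7: RHS = 4, y in [2, 11]  -> 2 point(s)
  x = 10: RHS = 1, y in [1, 12]  -> 2 point(s)
  x = 12: RHS = 3, y in [4, 9]  -> 2 point(s)
Affine points: 8. Add the point at infinity: total = 9.

#E(F_13) = 9


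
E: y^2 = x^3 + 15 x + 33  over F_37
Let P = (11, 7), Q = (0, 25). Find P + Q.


P != Q, so use the chord formula.
s = (y2 - y1) / (x2 - x1) = (18) / (26) mod 37 = 32
x3 = s^2 - x1 - x2 mod 37 = 32^2 - 11 - 0 = 14
y3 = s (x1 - x3) - y1 mod 37 = 32 * (11 - 14) - 7 = 8

P + Q = (14, 8)


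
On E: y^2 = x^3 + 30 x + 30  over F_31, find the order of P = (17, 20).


Compute successive multiples of P until we hit O:
  1P = (17, 20)
  2P = (7, 26)
  3P = (21, 1)
  4P = (2, 25)
  5P = (19, 22)
  6P = (27, 1)
  7P = (12, 17)
  8P = (16, 24)
  ... (continuing to 29P)
  29P = O

ord(P) = 29


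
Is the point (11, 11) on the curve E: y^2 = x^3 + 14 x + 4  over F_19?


Check whether y^2 = x^3 + 14 x + 4 (mod 19) for (x, y) = (11, 11).
LHS: y^2 = 11^2 mod 19 = 7
RHS: x^3 + 14 x + 4 = 11^3 + 14*11 + 4 mod 19 = 7
LHS = RHS

Yes, on the curve


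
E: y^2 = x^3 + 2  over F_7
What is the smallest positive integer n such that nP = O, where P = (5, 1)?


Compute successive multiples of P until we hit O:
  1P = (5, 1)
  2P = (5, 6)
  3P = O

ord(P) = 3


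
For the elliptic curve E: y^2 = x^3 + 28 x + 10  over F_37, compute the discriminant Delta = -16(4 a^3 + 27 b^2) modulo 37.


4 a^3 + 27 b^2 = 4*28^3 + 27*10^2 = 87808 + 2700 = 90508
Delta = -16 * (90508) = -1448128
Delta mod 37 = 15

Delta = 15 (mod 37)


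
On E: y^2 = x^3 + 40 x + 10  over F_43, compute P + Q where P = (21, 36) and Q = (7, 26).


P != Q, so use the chord formula.
s = (y2 - y1) / (x2 - x1) = (33) / (29) mod 43 = 13
x3 = s^2 - x1 - x2 mod 43 = 13^2 - 21 - 7 = 12
y3 = s (x1 - x3) - y1 mod 43 = 13 * (21 - 12) - 36 = 38

P + Q = (12, 38)


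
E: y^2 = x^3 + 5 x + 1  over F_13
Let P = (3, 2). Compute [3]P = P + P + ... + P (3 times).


k = 3 = 11_2 (binary, LSB first: 11)
Double-and-add from P = (3, 2):
  bit 0 = 1: acc = O + (3, 2) = (3, 2)
  bit 1 = 1: acc = (3, 2) + (6, 0) = (3, 11)

3P = (3, 11)


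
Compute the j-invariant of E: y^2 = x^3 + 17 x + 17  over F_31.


Delta = -16(4 a^3 + 27 b^2) mod 31 = 21
-1728 * (4 a)^3 = -1728 * (4*17)^3 mod 31 = 23
j = 23 * 21^(-1) mod 31 = 7

j = 7 (mod 31)


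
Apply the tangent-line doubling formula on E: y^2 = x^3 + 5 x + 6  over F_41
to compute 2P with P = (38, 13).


Doubling: s = (3 x1^2 + a) / (2 y1)
s = (3*38^2 + 5) / (2*13) mod 41 = 17
x3 = s^2 - 2 x1 mod 41 = 17^2 - 2*38 = 8
y3 = s (x1 - x3) - y1 mod 41 = 17 * (38 - 8) - 13 = 5

2P = (8, 5)


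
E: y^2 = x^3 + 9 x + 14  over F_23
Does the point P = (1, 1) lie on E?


Check whether y^2 = x^3 + 9 x + 14 (mod 23) for (x, y) = (1, 1).
LHS: y^2 = 1^2 mod 23 = 1
RHS: x^3 + 9 x + 14 = 1^3 + 9*1 + 14 mod 23 = 1
LHS = RHS

Yes, on the curve


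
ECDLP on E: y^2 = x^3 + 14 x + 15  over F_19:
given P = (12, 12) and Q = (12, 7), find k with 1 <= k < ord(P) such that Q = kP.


Enumerate multiples of P until we hit Q = (12, 7):
  1P = (12, 12)
  2P = (18, 0)
  3P = (12, 7)
Match found at i = 3.

k = 3


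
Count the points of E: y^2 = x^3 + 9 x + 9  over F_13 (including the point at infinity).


For each x in F_13, count y with y^2 = x^3 + 9 x + 9 mod 13:
  x = 0: RHS = 9, y in [3, 10]  -> 2 point(s)
  x = 2: RHS = 9, y in [3, 10]  -> 2 point(s)
  x = 5: RHS = 10, y in [6, 7]  -> 2 point(s)
  x = 7: RHS = 12, y in [5, 8]  -> 2 point(s)
  x = 9: RHS = 0, y in [0]  -> 1 point(s)
  x = 11: RHS = 9, y in [3, 10]  -> 2 point(s)
  x = 12: RHS = 12, y in [5, 8]  -> 2 point(s)
Affine points: 13. Add the point at infinity: total = 14.

#E(F_13) = 14


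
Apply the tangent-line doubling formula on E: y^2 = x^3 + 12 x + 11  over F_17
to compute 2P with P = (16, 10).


Doubling: s = (3 x1^2 + a) / (2 y1)
s = (3*16^2 + 12) / (2*10) mod 17 = 5
x3 = s^2 - 2 x1 mod 17 = 5^2 - 2*16 = 10
y3 = s (x1 - x3) - y1 mod 17 = 5 * (16 - 10) - 10 = 3

2P = (10, 3)


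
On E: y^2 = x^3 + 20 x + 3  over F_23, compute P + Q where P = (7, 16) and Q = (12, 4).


P != Q, so use the chord formula.
s = (y2 - y1) / (x2 - x1) = (11) / (5) mod 23 = 16
x3 = s^2 - x1 - x2 mod 23 = 16^2 - 7 - 12 = 7
y3 = s (x1 - x3) - y1 mod 23 = 16 * (7 - 7) - 16 = 7

P + Q = (7, 7)


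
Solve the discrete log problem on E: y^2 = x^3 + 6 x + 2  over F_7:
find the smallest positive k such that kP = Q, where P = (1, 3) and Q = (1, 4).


Enumerate multiples of P until we hit Q = (1, 4):
  1P = (1, 3)
  2P = (2, 6)
  3P = (6, 3)
  4P = (0, 4)
  5P = (0, 3)
  6P = (6, 4)
  7P = (2, 1)
  8P = (1, 4)
Match found at i = 8.

k = 8


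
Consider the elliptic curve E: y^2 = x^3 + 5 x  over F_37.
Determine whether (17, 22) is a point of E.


Check whether y^2 = x^3 + 5 x + 0 (mod 37) for (x, y) = (17, 22).
LHS: y^2 = 22^2 mod 37 = 3
RHS: x^3 + 5 x + 0 = 17^3 + 5*17 + 0 mod 37 = 3
LHS = RHS

Yes, on the curve


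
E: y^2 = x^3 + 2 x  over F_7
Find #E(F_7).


For each x in F_7, count y with y^2 = x^3 + 2 x + 0 mod 7:
  x = 0: RHS = 0, y in [0]  -> 1 point(s)
  x = 4: RHS = 2, y in [3, 4]  -> 2 point(s)
  x = 5: RHS = 2, y in [3, 4]  -> 2 point(s)
  x = 6: RHS = 4, y in [2, 5]  -> 2 point(s)
Affine points: 7. Add the point at infinity: total = 8.

#E(F_7) = 8


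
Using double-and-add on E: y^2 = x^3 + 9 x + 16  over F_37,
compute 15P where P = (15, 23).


k = 15 = 1111_2 (binary, LSB first: 1111)
Double-and-add from P = (15, 23):
  bit 0 = 1: acc = O + (15, 23) = (15, 23)
  bit 1 = 1: acc = (15, 23) + (11, 22) = (18, 4)
  bit 2 = 1: acc = (18, 4) + (3, 12) = (25, 17)
  bit 3 = 1: acc = (25, 17) + (24, 12) = (13, 6)

15P = (13, 6)


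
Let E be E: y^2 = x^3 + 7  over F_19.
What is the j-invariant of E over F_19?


Delta = -16(4 a^3 + 27 b^2) mod 19 = 17
-1728 * (4 a)^3 = -1728 * (4*0)^3 mod 19 = 0
j = 0 * 17^(-1) mod 19 = 0

j = 0 (mod 19)


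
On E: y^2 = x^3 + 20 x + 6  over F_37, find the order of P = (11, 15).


Compute successive multiples of P until we hit O:
  1P = (11, 15)
  2P = (26, 34)
  3P = (34, 20)
  4P = (1, 29)
  5P = (24, 18)
  6P = (13, 13)
  7P = (14, 25)
  8P = (19, 20)
  ... (continuing to 44P)
  44P = O

ord(P) = 44


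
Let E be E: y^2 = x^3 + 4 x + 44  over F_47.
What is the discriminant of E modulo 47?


4 a^3 + 27 b^2 = 4*4^3 + 27*44^2 = 256 + 52272 = 52528
Delta = -16 * (52528) = -840448
Delta mod 47 = 6

Delta = 6 (mod 47)


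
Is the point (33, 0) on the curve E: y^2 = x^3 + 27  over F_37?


Check whether y^2 = x^3 + 0 x + 27 (mod 37) for (x, y) = (33, 0).
LHS: y^2 = 0^2 mod 37 = 0
RHS: x^3 + 0 x + 27 = 33^3 + 0*33 + 27 mod 37 = 0
LHS = RHS

Yes, on the curve


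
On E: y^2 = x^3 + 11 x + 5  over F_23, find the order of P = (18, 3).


Compute successive multiples of P until we hit O:
  1P = (18, 3)
  2P = (11, 13)
  3P = (12, 18)
  4P = (5, 22)
  5P = (2, 9)
  6P = (15, 16)
  7P = (19, 9)
  8P = (22, 19)
  ... (continuing to 17P)
  17P = O

ord(P) = 17


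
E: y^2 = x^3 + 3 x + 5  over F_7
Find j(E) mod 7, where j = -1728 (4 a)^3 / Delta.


Delta = -16(4 a^3 + 27 b^2) mod 7 = 2
-1728 * (4 a)^3 = -1728 * (4*3)^3 mod 7 = 6
j = 6 * 2^(-1) mod 7 = 3

j = 3 (mod 7)


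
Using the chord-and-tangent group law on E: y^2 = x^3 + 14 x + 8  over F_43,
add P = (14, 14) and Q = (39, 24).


P != Q, so use the chord formula.
s = (y2 - y1) / (x2 - x1) = (10) / (25) mod 43 = 9
x3 = s^2 - x1 - x2 mod 43 = 9^2 - 14 - 39 = 28
y3 = s (x1 - x3) - y1 mod 43 = 9 * (14 - 28) - 14 = 32

P + Q = (28, 32)


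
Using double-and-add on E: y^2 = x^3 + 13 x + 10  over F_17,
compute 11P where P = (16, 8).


k = 11 = 1011_2 (binary, LSB first: 1101)
Double-and-add from P = (16, 8):
  bit 0 = 1: acc = O + (16, 8) = (16, 8)
  bit 1 = 1: acc = (16, 8) + (3, 5) = (6, 10)
  bit 2 = 0: acc unchanged = (6, 10)
  bit 3 = 1: acc = (6, 10) + (5, 8) = (10, 16)

11P = (10, 16)


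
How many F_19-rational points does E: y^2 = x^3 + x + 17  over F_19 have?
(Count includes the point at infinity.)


For each x in F_19, count y with y^2 = x^3 + 1 x + 17 mod 19:
  x = 0: RHS = 17, y in [6, 13]  -> 2 point(s)
  x = 1: RHS = 0, y in [0]  -> 1 point(s)
  x = 3: RHS = 9, y in [3, 16]  -> 2 point(s)
  x = 4: RHS = 9, y in [3, 16]  -> 2 point(s)
  x = 6: RHS = 11, y in [7, 12]  -> 2 point(s)
  x = 7: RHS = 6, y in [5, 14]  -> 2 point(s)
  x = 8: RHS = 5, y in [9, 10]  -> 2 point(s)
  x = 10: RHS = 1, y in [1, 18]  -> 2 point(s)
  x = 12: RHS = 9, y in [3, 16]  -> 2 point(s)
  x = 13: RHS = 4, y in [2, 17]  -> 2 point(s)
  x = 14: RHS = 1, y in [1, 18]  -> 2 point(s)
  x = 15: RHS = 6, y in [5, 14]  -> 2 point(s)
  x = 16: RHS = 6, y in [5, 14]  -> 2 point(s)
  x = 17: RHS = 7, y in [8, 11]  -> 2 point(s)
Affine points: 27. Add the point at infinity: total = 28.

#E(F_19) = 28


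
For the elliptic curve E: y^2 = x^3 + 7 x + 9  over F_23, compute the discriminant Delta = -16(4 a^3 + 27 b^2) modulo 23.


4 a^3 + 27 b^2 = 4*7^3 + 27*9^2 = 1372 + 2187 = 3559
Delta = -16 * (3559) = -56944
Delta mod 23 = 4

Delta = 4 (mod 23)


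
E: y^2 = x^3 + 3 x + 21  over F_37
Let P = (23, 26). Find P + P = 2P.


Doubling: s = (3 x1^2 + a) / (2 y1)
s = (3*23^2 + 3) / (2*26) mod 37 = 32
x3 = s^2 - 2 x1 mod 37 = 32^2 - 2*23 = 16
y3 = s (x1 - x3) - y1 mod 37 = 32 * (23 - 16) - 26 = 13

2P = (16, 13)


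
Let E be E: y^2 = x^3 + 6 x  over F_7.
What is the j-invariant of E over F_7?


Delta = -16(4 a^3 + 27 b^2) mod 7 = 1
-1728 * (4 a)^3 = -1728 * (4*6)^3 mod 7 = 6
j = 6 * 1^(-1) mod 7 = 6

j = 6 (mod 7)


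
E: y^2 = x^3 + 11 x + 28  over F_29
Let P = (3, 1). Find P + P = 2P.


Doubling: s = (3 x1^2 + a) / (2 y1)
s = (3*3^2 + 11) / (2*1) mod 29 = 19
x3 = s^2 - 2 x1 mod 29 = 19^2 - 2*3 = 7
y3 = s (x1 - x3) - y1 mod 29 = 19 * (3 - 7) - 1 = 10

2P = (7, 10)


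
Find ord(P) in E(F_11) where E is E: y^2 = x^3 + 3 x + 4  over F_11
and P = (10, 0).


Compute successive multiples of P until we hit O:
  1P = (10, 0)
  2P = O

ord(P) = 2


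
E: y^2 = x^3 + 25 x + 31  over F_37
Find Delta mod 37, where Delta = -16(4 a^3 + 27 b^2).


4 a^3 + 27 b^2 = 4*25^3 + 27*31^2 = 62500 + 25947 = 88447
Delta = -16 * (88447) = -1415152
Delta mod 37 = 24

Delta = 24 (mod 37)


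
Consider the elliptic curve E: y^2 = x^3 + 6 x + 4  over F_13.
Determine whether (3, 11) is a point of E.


Check whether y^2 = x^3 + 6 x + 4 (mod 13) for (x, y) = (3, 11).
LHS: y^2 = 11^2 mod 13 = 4
RHS: x^3 + 6 x + 4 = 3^3 + 6*3 + 4 mod 13 = 10
LHS != RHS

No, not on the curve


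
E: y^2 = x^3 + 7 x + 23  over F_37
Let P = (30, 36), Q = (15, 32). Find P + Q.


P != Q, so use the chord formula.
s = (y2 - y1) / (x2 - x1) = (33) / (22) mod 37 = 20
x3 = s^2 - x1 - x2 mod 37 = 20^2 - 30 - 15 = 22
y3 = s (x1 - x3) - y1 mod 37 = 20 * (30 - 22) - 36 = 13

P + Q = (22, 13)


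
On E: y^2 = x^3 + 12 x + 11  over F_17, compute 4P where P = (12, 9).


k = 4 = 100_2 (binary, LSB first: 001)
Double-and-add from P = (12, 9):
  bit 0 = 0: acc unchanged = O
  bit 1 = 0: acc unchanged = O
  bit 2 = 1: acc = O + (4, 15) = (4, 15)

4P = (4, 15)


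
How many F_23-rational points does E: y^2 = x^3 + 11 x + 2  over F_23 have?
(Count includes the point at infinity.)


For each x in F_23, count y with y^2 = x^3 + 11 x + 2 mod 23:
  x = 0: RHS = 2, y in [5, 18]  -> 2 point(s)
  x = 2: RHS = 9, y in [3, 20]  -> 2 point(s)
  x = 3: RHS = 16, y in [4, 19]  -> 2 point(s)
  x = 4: RHS = 18, y in [8, 15]  -> 2 point(s)
  x = 6: RHS = 8, y in [10, 13]  -> 2 point(s)
  x = 7: RHS = 8, y in [10, 13]  -> 2 point(s)
  x = 8: RHS = 4, y in [2, 21]  -> 2 point(s)
  x = 9: RHS = 2, y in [5, 18]  -> 2 point(s)
  x = 10: RHS = 8, y in [10, 13]  -> 2 point(s)
  x = 14: RHS = 2, y in [5, 18]  -> 2 point(s)
  x = 15: RHS = 0, y in [0]  -> 1 point(s)
  x = 18: RHS = 6, y in [11, 12]  -> 2 point(s)
  x = 19: RHS = 9, y in [3, 20]  -> 2 point(s)
  x = 21: RHS = 18, y in [8, 15]  -> 2 point(s)
  x = 22: RHS = 13, y in [6, 17]  -> 2 point(s)
Affine points: 29. Add the point at infinity: total = 30.

#E(F_23) = 30


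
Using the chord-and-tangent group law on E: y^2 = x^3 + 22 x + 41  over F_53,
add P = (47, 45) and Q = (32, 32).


P != Q, so use the chord formula.
s = (y2 - y1) / (x2 - x1) = (40) / (38) mod 53 = 15
x3 = s^2 - x1 - x2 mod 53 = 15^2 - 47 - 32 = 40
y3 = s (x1 - x3) - y1 mod 53 = 15 * (47 - 40) - 45 = 7

P + Q = (40, 7)


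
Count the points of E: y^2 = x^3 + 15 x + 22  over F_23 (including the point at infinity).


For each x in F_23, count y with y^2 = x^3 + 15 x + 22 mod 23:
  x = 3: RHS = 2, y in [5, 18]  -> 2 point(s)
  x = 4: RHS = 8, y in [10, 13]  -> 2 point(s)
  x = 6: RHS = 6, y in [11, 12]  -> 2 point(s)
  x = 9: RHS = 12, y in [9, 14]  -> 2 point(s)
  x = 11: RHS = 0, y in [0]  -> 1 point(s)
  x = 14: RHS = 9, y in [3, 20]  -> 2 point(s)
  x = 18: RHS = 6, y in [11, 12]  -> 2 point(s)
  x = 19: RHS = 13, y in [6, 17]  -> 2 point(s)
  x = 22: RHS = 6, y in [11, 12]  -> 2 point(s)
Affine points: 17. Add the point at infinity: total = 18.

#E(F_23) = 18


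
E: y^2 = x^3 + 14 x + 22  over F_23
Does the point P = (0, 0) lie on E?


Check whether y^2 = x^3 + 14 x + 22 (mod 23) for (x, y) = (0, 0).
LHS: y^2 = 0^2 mod 23 = 0
RHS: x^3 + 14 x + 22 = 0^3 + 14*0 + 22 mod 23 = 22
LHS != RHS

No, not on the curve


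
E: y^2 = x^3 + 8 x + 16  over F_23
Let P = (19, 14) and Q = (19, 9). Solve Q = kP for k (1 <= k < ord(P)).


Enumerate multiples of P until we hit Q = (19, 9):
  1P = (19, 14)
  2P = (12, 0)
  3P = (19, 9)
Match found at i = 3.

k = 3


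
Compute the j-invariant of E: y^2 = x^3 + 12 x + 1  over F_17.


Delta = -16(4 a^3 + 27 b^2) mod 17 = 3
-1728 * (4 a)^3 = -1728 * (4*12)^3 mod 17 = 8
j = 8 * 3^(-1) mod 17 = 14

j = 14 (mod 17)


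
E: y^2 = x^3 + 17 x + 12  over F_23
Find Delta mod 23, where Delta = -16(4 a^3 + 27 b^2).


4 a^3 + 27 b^2 = 4*17^3 + 27*12^2 = 19652 + 3888 = 23540
Delta = -16 * (23540) = -376640
Delta mod 23 = 8

Delta = 8 (mod 23)


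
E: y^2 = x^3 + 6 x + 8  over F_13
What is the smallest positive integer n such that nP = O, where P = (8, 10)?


Compute successive multiples of P until we hit O:
  1P = (8, 10)
  2P = (7, 9)
  3P = (12, 12)
  4P = (3, 12)
  5P = (11, 12)
  6P = (6, 0)
  7P = (11, 1)
  8P = (3, 1)
  ... (continuing to 12P)
  12P = O

ord(P) = 12


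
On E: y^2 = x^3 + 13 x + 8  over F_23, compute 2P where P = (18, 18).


Doubling: s = (3 x1^2 + a) / (2 y1)
s = (3*18^2 + 13) / (2*18) mod 23 = 5
x3 = s^2 - 2 x1 mod 23 = 5^2 - 2*18 = 12
y3 = s (x1 - x3) - y1 mod 23 = 5 * (18 - 12) - 18 = 12

2P = (12, 12)


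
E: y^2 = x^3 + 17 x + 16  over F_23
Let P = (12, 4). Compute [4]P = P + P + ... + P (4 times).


k = 4 = 100_2 (binary, LSB first: 001)
Double-and-add from P = (12, 4):
  bit 0 = 0: acc unchanged = O
  bit 1 = 0: acc unchanged = O
  bit 2 = 1: acc = O + (12, 19) = (12, 19)

4P = (12, 19)


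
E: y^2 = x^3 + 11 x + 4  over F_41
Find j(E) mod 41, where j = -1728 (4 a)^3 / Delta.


Delta = -16(4 a^3 + 27 b^2) mod 41 = 31
-1728 * (4 a)^3 = -1728 * (4*11)^3 mod 41 = 2
j = 2 * 31^(-1) mod 41 = 8

j = 8 (mod 41)


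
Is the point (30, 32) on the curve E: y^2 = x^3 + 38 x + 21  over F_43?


Check whether y^2 = x^3 + 38 x + 21 (mod 43) for (x, y) = (30, 32).
LHS: y^2 = 32^2 mod 43 = 35
RHS: x^3 + 38 x + 21 = 30^3 + 38*30 + 21 mod 43 = 39
LHS != RHS

No, not on the curve


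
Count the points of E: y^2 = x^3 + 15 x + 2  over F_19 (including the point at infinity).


For each x in F_19, count y with y^2 = x^3 + 15 x + 2 mod 19:
  x = 3: RHS = 17, y in [6, 13]  -> 2 point(s)
  x = 6: RHS = 4, y in [2, 17]  -> 2 point(s)
  x = 8: RHS = 7, y in [8, 11]  -> 2 point(s)
  x = 9: RHS = 11, y in [7, 12]  -> 2 point(s)
  x = 11: RHS = 16, y in [4, 15]  -> 2 point(s)
  x = 13: RHS = 0, y in [0]  -> 1 point(s)
  x = 14: RHS = 11, y in [7, 12]  -> 2 point(s)
  x = 15: RHS = 11, y in [7, 12]  -> 2 point(s)
  x = 16: RHS = 6, y in [5, 14]  -> 2 point(s)
  x = 18: RHS = 5, y in [9, 10]  -> 2 point(s)
Affine points: 19. Add the point at infinity: total = 20.

#E(F_19) = 20


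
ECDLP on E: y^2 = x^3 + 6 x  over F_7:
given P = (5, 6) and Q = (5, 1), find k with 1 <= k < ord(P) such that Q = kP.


Enumerate multiples of P until we hit Q = (5, 1):
  1P = (5, 6)
  2P = (1, 0)
  3P = (5, 1)
Match found at i = 3.

k = 3


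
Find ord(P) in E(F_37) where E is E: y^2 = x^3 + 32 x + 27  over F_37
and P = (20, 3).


Compute successive multiples of P until we hit O:
  1P = (20, 3)
  2P = (24, 2)
  3P = (0, 29)
  4P = (5, 33)
  5P = (16, 26)
  6P = (4, 16)
  7P = (6, 18)
  8P = (18, 16)
  ... (continuing to 36P)
  36P = O

ord(P) = 36


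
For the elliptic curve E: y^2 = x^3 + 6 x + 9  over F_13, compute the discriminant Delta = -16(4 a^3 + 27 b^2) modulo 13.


4 a^3 + 27 b^2 = 4*6^3 + 27*9^2 = 864 + 2187 = 3051
Delta = -16 * (3051) = -48816
Delta mod 13 = 12

Delta = 12 (mod 13)


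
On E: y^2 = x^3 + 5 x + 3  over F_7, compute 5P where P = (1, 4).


k = 5 = 101_2 (binary, LSB first: 101)
Double-and-add from P = (1, 4):
  bit 0 = 1: acc = O + (1, 4) = (1, 4)
  bit 1 = 0: acc unchanged = (1, 4)
  bit 2 = 1: acc = (1, 4) + (6, 2) = (1, 3)

5P = (1, 3)


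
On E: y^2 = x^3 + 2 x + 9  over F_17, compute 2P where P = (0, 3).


Doubling: s = (3 x1^2 + a) / (2 y1)
s = (3*0^2 + 2) / (2*3) mod 17 = 6
x3 = s^2 - 2 x1 mod 17 = 6^2 - 2*0 = 2
y3 = s (x1 - x3) - y1 mod 17 = 6 * (0 - 2) - 3 = 2

2P = (2, 2)


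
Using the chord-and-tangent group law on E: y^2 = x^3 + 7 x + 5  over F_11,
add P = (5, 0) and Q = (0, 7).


P != Q, so use the chord formula.
s = (y2 - y1) / (x2 - x1) = (7) / (6) mod 11 = 3
x3 = s^2 - x1 - x2 mod 11 = 3^2 - 5 - 0 = 4
y3 = s (x1 - x3) - y1 mod 11 = 3 * (5 - 4) - 0 = 3

P + Q = (4, 3)


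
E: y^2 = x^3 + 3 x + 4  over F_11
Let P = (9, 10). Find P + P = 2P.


Doubling: s = (3 x1^2 + a) / (2 y1)
s = (3*9^2 + 3) / (2*10) mod 11 = 9
x3 = s^2 - 2 x1 mod 11 = 9^2 - 2*9 = 8
y3 = s (x1 - x3) - y1 mod 11 = 9 * (9 - 8) - 10 = 10

2P = (8, 10)


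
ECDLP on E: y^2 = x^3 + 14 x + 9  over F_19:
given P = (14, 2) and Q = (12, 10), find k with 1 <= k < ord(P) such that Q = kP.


Enumerate multiples of P until we hit Q = (12, 10):
  1P = (14, 2)
  2P = (17, 12)
  3P = (16, 4)
  4P = (9, 3)
  5P = (12, 9)
  6P = (10, 3)
  7P = (1, 9)
  8P = (8, 5)
  9P = (2, 11)
  10P = (0, 16)
  11P = (6, 9)
  12P = (6, 10)
  13P = (0, 3)
  14P = (2, 8)
  15P = (8, 14)
  16P = (1, 10)
  17P = (10, 16)
  18P = (12, 10)
Match found at i = 18.

k = 18


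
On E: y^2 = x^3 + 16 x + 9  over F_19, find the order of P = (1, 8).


Compute successive multiples of P until we hit O:
  1P = (1, 8)
  2P = (17, 11)
  3P = (2, 12)
  4P = (13, 1)
  5P = (6, 6)
  6P = (0, 3)
  7P = (5, 10)
  8P = (18, 12)
  ... (continuing to 19P)
  19P = O

ord(P) = 19


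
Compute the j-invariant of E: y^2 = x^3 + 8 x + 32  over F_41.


Delta = -16(4 a^3 + 27 b^2) mod 41 = 13
-1728 * (4 a)^3 = -1728 * (4*8)^3 mod 41 = 28
j = 28 * 13^(-1) mod 41 = 40

j = 40 (mod 41)


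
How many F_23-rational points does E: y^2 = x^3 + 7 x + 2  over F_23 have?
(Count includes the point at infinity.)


For each x in F_23, count y with y^2 = x^3 + 7 x + 2 mod 23:
  x = 0: RHS = 2, y in [5, 18]  -> 2 point(s)
  x = 2: RHS = 1, y in [1, 22]  -> 2 point(s)
  x = 3: RHS = 4, y in [2, 21]  -> 2 point(s)
  x = 4: RHS = 2, y in [5, 18]  -> 2 point(s)
  x = 5: RHS = 1, y in [1, 22]  -> 2 point(s)
  x = 7: RHS = 3, y in [7, 16]  -> 2 point(s)
  x = 8: RHS = 18, y in [8, 15]  -> 2 point(s)
  x = 9: RHS = 12, y in [9, 14]  -> 2 point(s)
  x = 13: RHS = 13, y in [6, 17]  -> 2 point(s)
  x = 15: RHS = 9, y in [3, 20]  -> 2 point(s)
  x = 16: RHS = 1, y in [1, 22]  -> 2 point(s)
  x = 18: RHS = 3, y in [7, 16]  -> 2 point(s)
  x = 19: RHS = 2, y in [5, 18]  -> 2 point(s)
  x = 20: RHS = 0, y in [0]  -> 1 point(s)
  x = 21: RHS = 3, y in [7, 16]  -> 2 point(s)
Affine points: 29. Add the point at infinity: total = 30.

#E(F_23) = 30


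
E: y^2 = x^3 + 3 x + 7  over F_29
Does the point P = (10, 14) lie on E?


Check whether y^2 = x^3 + 3 x + 7 (mod 29) for (x, y) = (10, 14).
LHS: y^2 = 14^2 mod 29 = 22
RHS: x^3 + 3 x + 7 = 10^3 + 3*10 + 7 mod 29 = 22
LHS = RHS

Yes, on the curve


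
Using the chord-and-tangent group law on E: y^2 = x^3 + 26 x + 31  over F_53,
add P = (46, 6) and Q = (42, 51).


P != Q, so use the chord formula.
s = (y2 - y1) / (x2 - x1) = (45) / (49) mod 53 = 2
x3 = s^2 - x1 - x2 mod 53 = 2^2 - 46 - 42 = 22
y3 = s (x1 - x3) - y1 mod 53 = 2 * (46 - 22) - 6 = 42

P + Q = (22, 42)


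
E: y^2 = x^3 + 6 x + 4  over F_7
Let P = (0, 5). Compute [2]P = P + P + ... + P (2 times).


k = 2 = 10_2 (binary, LSB first: 01)
Double-and-add from P = (0, 5):
  bit 0 = 0: acc unchanged = O
  bit 1 = 1: acc = O + (4, 1) = (4, 1)

2P = (4, 1)


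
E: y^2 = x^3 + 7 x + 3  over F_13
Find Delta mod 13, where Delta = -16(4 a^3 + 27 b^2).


4 a^3 + 27 b^2 = 4*7^3 + 27*3^2 = 1372 + 243 = 1615
Delta = -16 * (1615) = -25840
Delta mod 13 = 4

Delta = 4 (mod 13)


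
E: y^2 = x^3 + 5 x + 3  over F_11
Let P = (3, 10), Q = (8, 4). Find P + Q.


P != Q, so use the chord formula.
s = (y2 - y1) / (x2 - x1) = (5) / (5) mod 11 = 1
x3 = s^2 - x1 - x2 mod 11 = 1^2 - 3 - 8 = 1
y3 = s (x1 - x3) - y1 mod 11 = 1 * (3 - 1) - 10 = 3

P + Q = (1, 3)


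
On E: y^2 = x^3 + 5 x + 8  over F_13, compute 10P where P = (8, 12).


k = 10 = 1010_2 (binary, LSB first: 0101)
Double-and-add from P = (8, 12):
  bit 0 = 0: acc unchanged = O
  bit 1 = 1: acc = O + (11, 4) = (11, 4)
  bit 2 = 0: acc unchanged = (11, 4)
  bit 3 = 1: acc = (11, 4) + (1, 12) = (11, 9)

10P = (11, 9)


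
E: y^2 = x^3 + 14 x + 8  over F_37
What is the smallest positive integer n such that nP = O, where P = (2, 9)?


Compute successive multiples of P until we hit O:
  1P = (2, 9)
  2P = (36, 20)
  3P = (33, 6)
  4P = (30, 14)
  5P = (35, 34)
  6P = (9, 7)
  7P = (14, 5)
  8P = (17, 33)
  ... (continuing to 44P)
  44P = O

ord(P) = 44


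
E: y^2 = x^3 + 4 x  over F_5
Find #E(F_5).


For each x in F_5, count y with y^2 = x^3 + 4 x + 0 mod 5:
  x = 0: RHS = 0, y in [0]  -> 1 point(s)
  x = 1: RHS = 0, y in [0]  -> 1 point(s)
  x = 2: RHS = 1, y in [1, 4]  -> 2 point(s)
  x = 3: RHS = 4, y in [2, 3]  -> 2 point(s)
  x = 4: RHS = 0, y in [0]  -> 1 point(s)
Affine points: 7. Add the point at infinity: total = 8.

#E(F_5) = 8


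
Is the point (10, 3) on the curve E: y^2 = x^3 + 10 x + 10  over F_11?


Check whether y^2 = x^3 + 10 x + 10 (mod 11) for (x, y) = (10, 3).
LHS: y^2 = 3^2 mod 11 = 9
RHS: x^3 + 10 x + 10 = 10^3 + 10*10 + 10 mod 11 = 10
LHS != RHS

No, not on the curve


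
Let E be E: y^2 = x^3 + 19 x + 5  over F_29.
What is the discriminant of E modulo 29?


4 a^3 + 27 b^2 = 4*19^3 + 27*5^2 = 27436 + 675 = 28111
Delta = -16 * (28111) = -449776
Delta mod 29 = 14

Delta = 14 (mod 29)


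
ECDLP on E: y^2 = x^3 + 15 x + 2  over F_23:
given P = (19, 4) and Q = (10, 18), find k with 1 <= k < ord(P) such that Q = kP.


Enumerate multiples of P until we hit Q = (10, 18):
  1P = (19, 4)
  2P = (10, 18)
Match found at i = 2.

k = 2


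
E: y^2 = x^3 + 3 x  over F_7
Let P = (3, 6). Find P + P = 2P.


Doubling: s = (3 x1^2 + a) / (2 y1)
s = (3*3^2 + 3) / (2*6) mod 7 = 6
x3 = s^2 - 2 x1 mod 7 = 6^2 - 2*3 = 2
y3 = s (x1 - x3) - y1 mod 7 = 6 * (3 - 2) - 6 = 0

2P = (2, 0)


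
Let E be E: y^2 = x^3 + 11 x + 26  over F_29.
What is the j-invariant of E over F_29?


Delta = -16(4 a^3 + 27 b^2) mod 29 = 16
-1728 * (4 a)^3 = -1728 * (4*11)^3 mod 29 = 16
j = 16 * 16^(-1) mod 29 = 1

j = 1 (mod 29)


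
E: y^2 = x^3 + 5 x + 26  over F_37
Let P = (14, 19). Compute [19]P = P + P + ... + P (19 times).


k = 19 = 10011_2 (binary, LSB first: 11001)
Double-and-add from P = (14, 19):
  bit 0 = 1: acc = O + (14, 19) = (14, 19)
  bit 1 = 1: acc = (14, 19) + (10, 22) = (2, 9)
  bit 2 = 0: acc unchanged = (2, 9)
  bit 3 = 0: acc unchanged = (2, 9)
  bit 4 = 1: acc = (2, 9) + (16, 24) = (26, 34)

19P = (26, 34)


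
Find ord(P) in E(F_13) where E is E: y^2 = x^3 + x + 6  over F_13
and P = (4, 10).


Compute successive multiples of P until we hit O:
  1P = (4, 10)
  2P = (2, 4)
  3P = (3, 6)
  4P = (9, 9)
  5P = (12, 2)
  6P = (11, 10)
  7P = (11, 3)
  8P = (12, 11)
  ... (continuing to 13P)
  13P = O

ord(P) = 13


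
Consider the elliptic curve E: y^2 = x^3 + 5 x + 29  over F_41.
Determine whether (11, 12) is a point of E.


Check whether y^2 = x^3 + 5 x + 29 (mod 41) for (x, y) = (11, 12).
LHS: y^2 = 12^2 mod 41 = 21
RHS: x^3 + 5 x + 29 = 11^3 + 5*11 + 29 mod 41 = 21
LHS = RHS

Yes, on the curve


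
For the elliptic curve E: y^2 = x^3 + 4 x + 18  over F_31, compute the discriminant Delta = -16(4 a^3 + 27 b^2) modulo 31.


4 a^3 + 27 b^2 = 4*4^3 + 27*18^2 = 256 + 8748 = 9004
Delta = -16 * (9004) = -144064
Delta mod 31 = 24

Delta = 24 (mod 31)


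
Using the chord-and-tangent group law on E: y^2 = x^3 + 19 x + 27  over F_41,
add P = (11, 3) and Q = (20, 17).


P != Q, so use the chord formula.
s = (y2 - y1) / (x2 - x1) = (14) / (9) mod 41 = 38
x3 = s^2 - x1 - x2 mod 41 = 38^2 - 11 - 20 = 19
y3 = s (x1 - x3) - y1 mod 41 = 38 * (11 - 19) - 3 = 21

P + Q = (19, 21)


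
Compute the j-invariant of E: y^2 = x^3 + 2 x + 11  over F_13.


Delta = -16(4 a^3 + 27 b^2) mod 13 = 9
-1728 * (4 a)^3 = -1728 * (4*2)^3 mod 13 = 5
j = 5 * 9^(-1) mod 13 = 2

j = 2 (mod 13)


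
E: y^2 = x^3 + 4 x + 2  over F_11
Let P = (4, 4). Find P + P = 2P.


Doubling: s = (3 x1^2 + a) / (2 y1)
s = (3*4^2 + 4) / (2*4) mod 11 = 1
x3 = s^2 - 2 x1 mod 11 = 1^2 - 2*4 = 4
y3 = s (x1 - x3) - y1 mod 11 = 1 * (4 - 4) - 4 = 7

2P = (4, 7)


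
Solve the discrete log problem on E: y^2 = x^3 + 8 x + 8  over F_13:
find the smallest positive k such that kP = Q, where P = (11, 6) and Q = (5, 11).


Enumerate multiples of P until we hit Q = (5, 11):
  1P = (11, 6)
  2P = (1, 2)
  3P = (10, 10)
  4P = (8, 8)
  5P = (6, 8)
  6P = (5, 2)
  7P = (9, 4)
  8P = (7, 11)
  9P = (12, 5)
  10P = (4, 0)
  11P = (12, 8)
  12P = (7, 2)
  13P = (9, 9)
  14P = (5, 11)
Match found at i = 14.

k = 14


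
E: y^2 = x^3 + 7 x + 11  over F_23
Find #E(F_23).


For each x in F_23, count y with y^2 = x^3 + 7 x + 11 mod 23:
  x = 3: RHS = 13, y in [6, 17]  -> 2 point(s)
  x = 6: RHS = 16, y in [4, 19]  -> 2 point(s)
  x = 7: RHS = 12, y in [9, 14]  -> 2 point(s)
  x = 8: RHS = 4, y in [2, 21]  -> 2 point(s)
  x = 10: RHS = 0, y in [0]  -> 1 point(s)
  x = 11: RHS = 16, y in [4, 19]  -> 2 point(s)
  x = 12: RHS = 6, y in [11, 12]  -> 2 point(s)
  x = 14: RHS = 1, y in [1, 22]  -> 2 point(s)
  x = 15: RHS = 18, y in [8, 15]  -> 2 point(s)
  x = 17: RHS = 6, y in [11, 12]  -> 2 point(s)
  x = 18: RHS = 12, y in [9, 14]  -> 2 point(s)
  x = 20: RHS = 9, y in [3, 20]  -> 2 point(s)
  x = 21: RHS = 12, y in [9, 14]  -> 2 point(s)
  x = 22: RHS = 3, y in [7, 16]  -> 2 point(s)
Affine points: 27. Add the point at infinity: total = 28.

#E(F_23) = 28


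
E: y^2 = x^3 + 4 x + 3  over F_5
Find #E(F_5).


For each x in F_5, count y with y^2 = x^3 + 4 x + 3 mod 5:
  x = 2: RHS = 4, y in [2, 3]  -> 2 point(s)
Affine points: 2. Add the point at infinity: total = 3.

#E(F_5) = 3


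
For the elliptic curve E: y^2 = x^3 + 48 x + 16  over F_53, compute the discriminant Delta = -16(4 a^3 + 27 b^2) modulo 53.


4 a^3 + 27 b^2 = 4*48^3 + 27*16^2 = 442368 + 6912 = 449280
Delta = -16 * (449280) = -7188480
Delta mod 53 = 16

Delta = 16 (mod 53)


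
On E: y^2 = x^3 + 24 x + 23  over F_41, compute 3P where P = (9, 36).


k = 3 = 11_2 (binary, LSB first: 11)
Double-and-add from P = (9, 36):
  bit 0 = 1: acc = O + (9, 36) = (9, 36)
  bit 1 = 1: acc = (9, 36) + (27, 10) = (0, 33)

3P = (0, 33)


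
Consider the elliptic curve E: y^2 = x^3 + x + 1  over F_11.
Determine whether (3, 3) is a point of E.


Check whether y^2 = x^3 + 1 x + 1 (mod 11) for (x, y) = (3, 3).
LHS: y^2 = 3^2 mod 11 = 9
RHS: x^3 + 1 x + 1 = 3^3 + 1*3 + 1 mod 11 = 9
LHS = RHS

Yes, on the curve


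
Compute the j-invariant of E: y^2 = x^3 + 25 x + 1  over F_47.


Delta = -16(4 a^3 + 27 b^2) mod 47 = 10
-1728 * (4 a)^3 = -1728 * (4*25)^3 mod 47 = 26
j = 26 * 10^(-1) mod 47 = 12

j = 12 (mod 47)


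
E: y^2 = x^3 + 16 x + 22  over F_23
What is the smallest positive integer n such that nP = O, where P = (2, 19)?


Compute successive multiples of P until we hit O:
  1P = (2, 19)
  2P = (14, 0)
  3P = (2, 4)
  4P = O

ord(P) = 4


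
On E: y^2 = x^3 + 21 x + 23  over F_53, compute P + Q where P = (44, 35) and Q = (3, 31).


P != Q, so use the chord formula.
s = (y2 - y1) / (x2 - x1) = (49) / (12) mod 53 = 35
x3 = s^2 - x1 - x2 mod 53 = 35^2 - 44 - 3 = 12
y3 = s (x1 - x3) - y1 mod 53 = 35 * (44 - 12) - 35 = 25

P + Q = (12, 25)


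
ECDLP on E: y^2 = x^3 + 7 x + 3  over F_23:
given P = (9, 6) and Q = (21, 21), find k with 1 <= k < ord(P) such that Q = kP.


Enumerate multiples of P until we hit Q = (21, 21):
  1P = (9, 6)
  2P = (18, 2)
  3P = (5, 5)
  4P = (22, 8)
  5P = (4, 16)
  6P = (14, 4)
  7P = (2, 5)
  8P = (20, 22)
  9P = (6, 13)
  10P = (16, 18)
  11P = (0, 16)
  12P = (7, 2)
  13P = (11, 13)
  14P = (21, 21)
Match found at i = 14.

k = 14


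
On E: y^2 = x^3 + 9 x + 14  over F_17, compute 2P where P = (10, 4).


Doubling: s = (3 x1^2 + a) / (2 y1)
s = (3*10^2 + 9) / (2*4) mod 17 = 11
x3 = s^2 - 2 x1 mod 17 = 11^2 - 2*10 = 16
y3 = s (x1 - x3) - y1 mod 17 = 11 * (10 - 16) - 4 = 15

2P = (16, 15)


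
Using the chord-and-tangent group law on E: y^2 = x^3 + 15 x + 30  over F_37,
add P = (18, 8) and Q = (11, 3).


P != Q, so use the chord formula.
s = (y2 - y1) / (x2 - x1) = (32) / (30) mod 37 = 6
x3 = s^2 - x1 - x2 mod 37 = 6^2 - 18 - 11 = 7
y3 = s (x1 - x3) - y1 mod 37 = 6 * (18 - 7) - 8 = 21

P + Q = (7, 21)


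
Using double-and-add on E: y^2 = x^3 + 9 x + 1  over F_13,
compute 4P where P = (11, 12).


k = 4 = 100_2 (binary, LSB first: 001)
Double-and-add from P = (11, 12):
  bit 0 = 0: acc unchanged = O
  bit 1 = 0: acc unchanged = O
  bit 2 = 1: acc = O + (12, 2) = (12, 2)

4P = (12, 2)


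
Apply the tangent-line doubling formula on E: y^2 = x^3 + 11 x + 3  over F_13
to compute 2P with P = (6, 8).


Doubling: s = (3 x1^2 + a) / (2 y1)
s = (3*6^2 + 11) / (2*8) mod 13 = 5
x3 = s^2 - 2 x1 mod 13 = 5^2 - 2*6 = 0
y3 = s (x1 - x3) - y1 mod 13 = 5 * (6 - 0) - 8 = 9

2P = (0, 9)


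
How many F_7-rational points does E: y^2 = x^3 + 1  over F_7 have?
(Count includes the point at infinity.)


For each x in F_7, count y with y^2 = x^3 + 0 x + 1 mod 7:
  x = 0: RHS = 1, y in [1, 6]  -> 2 point(s)
  x = 1: RHS = 2, y in [3, 4]  -> 2 point(s)
  x = 2: RHS = 2, y in [3, 4]  -> 2 point(s)
  x = 3: RHS = 0, y in [0]  -> 1 point(s)
  x = 4: RHS = 2, y in [3, 4]  -> 2 point(s)
  x = 5: RHS = 0, y in [0]  -> 1 point(s)
  x = 6: RHS = 0, y in [0]  -> 1 point(s)
Affine points: 11. Add the point at infinity: total = 12.

#E(F_7) = 12


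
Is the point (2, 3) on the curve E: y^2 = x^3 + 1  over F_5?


Check whether y^2 = x^3 + 0 x + 1 (mod 5) for (x, y) = (2, 3).
LHS: y^2 = 3^2 mod 5 = 4
RHS: x^3 + 0 x + 1 = 2^3 + 0*2 + 1 mod 5 = 4
LHS = RHS

Yes, on the curve


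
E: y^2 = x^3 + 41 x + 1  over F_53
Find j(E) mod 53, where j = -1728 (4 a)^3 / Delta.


Delta = -16(4 a^3 + 27 b^2) mod 53 = 26
-1728 * (4 a)^3 = -1728 * (4*41)^3 mod 53 = 28
j = 28 * 26^(-1) mod 53 = 50

j = 50 (mod 53)


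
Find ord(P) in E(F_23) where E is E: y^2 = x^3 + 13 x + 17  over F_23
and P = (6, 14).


Compute successive multiples of P until we hit O:
  1P = (6, 14)
  2P = (6, 9)
  3P = O

ord(P) = 3


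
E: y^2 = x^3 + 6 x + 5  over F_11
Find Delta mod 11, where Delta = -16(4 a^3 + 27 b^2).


4 a^3 + 27 b^2 = 4*6^3 + 27*5^2 = 864 + 675 = 1539
Delta = -16 * (1539) = -24624
Delta mod 11 = 5

Delta = 5 (mod 11)


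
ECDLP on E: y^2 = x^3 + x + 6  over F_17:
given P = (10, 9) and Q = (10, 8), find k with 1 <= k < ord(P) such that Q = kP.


Enumerate multiples of P until we hit Q = (10, 8):
  1P = (10, 9)
  2P = (5, 0)
  3P = (10, 8)
Match found at i = 3.

k = 3


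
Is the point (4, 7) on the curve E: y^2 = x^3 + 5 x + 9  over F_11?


Check whether y^2 = x^3 + 5 x + 9 (mod 11) for (x, y) = (4, 7).
LHS: y^2 = 7^2 mod 11 = 5
RHS: x^3 + 5 x + 9 = 4^3 + 5*4 + 9 mod 11 = 5
LHS = RHS

Yes, on the curve


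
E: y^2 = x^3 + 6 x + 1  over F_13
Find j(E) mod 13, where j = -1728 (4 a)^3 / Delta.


Delta = -16(4 a^3 + 27 b^2) mod 13 = 5
-1728 * (4 a)^3 = -1728 * (4*6)^3 mod 13 = 5
j = 5 * 5^(-1) mod 13 = 1

j = 1 (mod 13)
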